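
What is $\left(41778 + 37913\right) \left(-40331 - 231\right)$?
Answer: $-3232426342$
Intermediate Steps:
$\left(41778 + 37913\right) \left(-40331 - 231\right) = 79691 \left(-40331 - 231\right) = 79691 \left(-40562\right) = -3232426342$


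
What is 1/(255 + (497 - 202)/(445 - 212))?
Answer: 233/59710 ≈ 0.0039022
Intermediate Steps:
1/(255 + (497 - 202)/(445 - 212)) = 1/(255 + 295/233) = 1/(59710/233) = 233/59710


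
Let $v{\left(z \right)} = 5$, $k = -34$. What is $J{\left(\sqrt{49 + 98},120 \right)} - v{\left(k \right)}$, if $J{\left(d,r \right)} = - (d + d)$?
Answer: $-5 - 14 \sqrt{3} \approx -29.249$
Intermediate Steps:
$J{\left(d,r \right)} = - 2 d$
$J{\left(\sqrt{49 + 98},120 \right)} - v{\left(k \right)} = - 2 \sqrt{49 + 98} - 5 = - 2 \sqrt{147} - 5 = - 2 \cdot 7 \sqrt{3} - 5 = - 14 \sqrt{3} - 5 = -5 - 14 \sqrt{3}$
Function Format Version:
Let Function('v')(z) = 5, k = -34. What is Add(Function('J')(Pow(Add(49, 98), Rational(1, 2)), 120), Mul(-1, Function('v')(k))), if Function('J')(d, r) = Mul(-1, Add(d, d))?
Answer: Add(-5, Mul(-14, Pow(3, Rational(1, 2)))) ≈ -29.249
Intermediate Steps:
Function('J')(d, r) = Mul(-2, d) (Function('J')(d, r) = Mul(-1, Mul(2, d)) = Mul(-2, d))
Add(Function('J')(Pow(Add(49, 98), Rational(1, 2)), 120), Mul(-1, Function('v')(k))) = Add(Mul(-2, Pow(Add(49, 98), Rational(1, 2))), Mul(-1, 5)) = Add(Mul(-2, Pow(147, Rational(1, 2))), -5) = Add(Mul(-2, Mul(7, Pow(3, Rational(1, 2)))), -5) = Add(Mul(-14, Pow(3, Rational(1, 2))), -5) = Add(-5, Mul(-14, Pow(3, Rational(1, 2))))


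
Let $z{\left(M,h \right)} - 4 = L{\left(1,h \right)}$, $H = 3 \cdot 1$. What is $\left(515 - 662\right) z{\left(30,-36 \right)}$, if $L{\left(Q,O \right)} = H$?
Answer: $-1029$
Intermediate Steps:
$H = 3$
$L{\left(Q,O \right)} = 3$
$z{\left(M,h \right)} = 7$ ($z{\left(M,h \right)} = 4 + 3 = 7$)
$\left(515 - 662\right) z{\left(30,-36 \right)} = \left(515 - 662\right) 7 = \left(-147\right) 7 = -1029$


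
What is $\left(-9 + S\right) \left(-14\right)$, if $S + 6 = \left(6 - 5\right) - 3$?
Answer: $238$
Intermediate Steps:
$S = -8$ ($S = -6 + \left(\left(6 - 5\right) - 3\right) = -6 + \left(1 - 3\right) = -6 - 2 = -8$)
$\left(-9 + S\right) \left(-14\right) = \left(-9 - 8\right) \left(-14\right) = \left(-17\right) \left(-14\right) = 238$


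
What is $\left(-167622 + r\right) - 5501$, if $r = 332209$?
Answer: $159086$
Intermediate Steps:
$\left(-167622 + r\right) - 5501 = \left(-167622 + 332209\right) - 5501 = 164587 - 5501 = 159086$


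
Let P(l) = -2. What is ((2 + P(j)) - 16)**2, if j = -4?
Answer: 256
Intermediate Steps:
((2 + P(j)) - 16)**2 = ((2 - 2) - 16)**2 = (0 - 16)**2 = (-16)**2 = 256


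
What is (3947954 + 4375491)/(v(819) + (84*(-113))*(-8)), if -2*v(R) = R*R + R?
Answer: -8323445/259854 ≈ -32.031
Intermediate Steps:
v(R) = -R/2 - R**2/2 (v(R) = -(R*R + R)/2 = -(R**2 + R)/2 = -(R + R**2)/2 = -R/2 - R**2/2)
(3947954 + 4375491)/(v(819) + (84*(-113))*(-8)) = (3947954 + 4375491)/(-1/2*819*(1 + 819) + (84*(-113))*(-8)) = 8323445/(-1/2*819*820 - 9492*(-8)) = 8323445/(-335790 + 75936) = 8323445/(-259854) = 8323445*(-1/259854) = -8323445/259854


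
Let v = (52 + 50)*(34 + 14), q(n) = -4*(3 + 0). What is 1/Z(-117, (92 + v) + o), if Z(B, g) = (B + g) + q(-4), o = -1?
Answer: 1/4858 ≈ 0.00020585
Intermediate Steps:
q(n) = -12 (q(n) = -4*3 = -12)
v = 4896 (v = 102*48 = 4896)
Z(B, g) = -12 + B + g (Z(B, g) = (B + g) - 12 = -12 + B + g)
1/Z(-117, (92 + v) + o) = 1/(-12 - 117 + ((92 + 4896) - 1)) = 1/(-12 - 117 + (4988 - 1)) = 1/(-12 - 117 + 4987) = 1/4858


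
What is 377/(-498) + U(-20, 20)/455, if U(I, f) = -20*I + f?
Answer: 1075/6474 ≈ 0.16605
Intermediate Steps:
U(I, f) = f - 20*I
377/(-498) + U(-20, 20)/455 = 377/(-498) + (20 - 20*(-20))/455 = 377*(-1/498) + (20 + 400)*(1/455) = -377/498 + 420*(1/455) = -377/498 + 12/13 = 1075/6474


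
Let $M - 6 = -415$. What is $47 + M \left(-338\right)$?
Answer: $138289$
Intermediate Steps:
$M = -409$ ($M = 6 - 415 = -409$)
$47 + M \left(-338\right) = 47 - -138242 = 47 + 138242 = 138289$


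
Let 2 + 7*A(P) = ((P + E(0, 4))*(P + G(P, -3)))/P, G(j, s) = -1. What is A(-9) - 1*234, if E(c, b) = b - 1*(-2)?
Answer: -4930/21 ≈ -234.76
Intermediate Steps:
E(c, b) = 2 + b (E(c, b) = b + 2 = 2 + b)
A(P) = -2/7 + (-1 + P)*(6 + P)/(7*P) (A(P) = -2/7 + (((P + (2 + 4))*(P - 1))/P)/7 = -2/7 + (((P + 6)*(-1 + P))/P)/7 = -2/7 + (((6 + P)*(-1 + P))/P)/7 = -2/7 + (((-1 + P)*(6 + P))/P)/7 = -2/7 + ((-1 + P)*(6 + P)/P)/7 = -2/7 + (-1 + P)*(6 + P)/(7*P))
A(-9) - 1*234 = (⅐)*(-6 - 9*(3 - 9))/(-9) - 1*234 = (⅐)*(-⅑)*(-6 - 9*(-6)) - 234 = (⅐)*(-⅑)*(-6 + 54) - 234 = (⅐)*(-⅑)*48 - 234 = -16/21 - 234 = -4930/21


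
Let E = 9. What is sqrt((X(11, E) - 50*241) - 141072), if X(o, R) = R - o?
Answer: 2*I*sqrt(38281) ≈ 391.31*I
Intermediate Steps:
sqrt((X(11, E) - 50*241) - 141072) = sqrt(((9 - 1*11) - 50*241) - 141072) = sqrt(((9 - 11) - 12050) - 141072) = sqrt((-2 - 12050) - 141072) = sqrt(-12052 - 141072) = sqrt(-153124) = 2*I*sqrt(38281)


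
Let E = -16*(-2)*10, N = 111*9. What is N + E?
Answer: 1319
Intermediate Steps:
N = 999
E = 320 (E = 32*10 = 320)
N + E = 999 + 320 = 1319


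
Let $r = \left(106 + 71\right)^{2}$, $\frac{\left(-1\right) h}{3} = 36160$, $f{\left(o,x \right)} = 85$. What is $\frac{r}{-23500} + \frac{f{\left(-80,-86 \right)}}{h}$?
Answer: $- \frac{170028371}{127464000} \approx -1.3339$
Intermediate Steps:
$h = -108480$ ($h = \left(-3\right) 36160 = -108480$)
$r = 31329$ ($r = 177^{2} = 31329$)
$\frac{r}{-23500} + \frac{f{\left(-80,-86 \right)}}{h} = \frac{31329}{-23500} + \frac{85}{-108480} = 31329 \left(- \frac{1}{23500}\right) + 85 \left(- \frac{1}{108480}\right) = - \frac{31329}{23500} - \frac{17}{21696} = - \frac{170028371}{127464000}$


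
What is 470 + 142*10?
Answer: 1890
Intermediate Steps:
470 + 142*10 = 470 + 1420 = 1890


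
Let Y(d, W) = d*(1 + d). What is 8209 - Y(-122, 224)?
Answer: -6553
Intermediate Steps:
8209 - Y(-122, 224) = 8209 - (-122)*(1 - 122) = 8209 - (-122)*(-121) = 8209 - 1*14762 = 8209 - 14762 = -6553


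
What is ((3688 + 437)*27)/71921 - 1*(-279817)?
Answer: 20124829832/71921 ≈ 2.7982e+5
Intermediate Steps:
((3688 + 437)*27)/71921 - 1*(-279817) = (4125*27)*(1/71921) + 279817 = 111375*(1/71921) + 279817 = 111375/71921 + 279817 = 20124829832/71921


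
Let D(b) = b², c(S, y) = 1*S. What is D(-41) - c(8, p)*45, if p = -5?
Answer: 1321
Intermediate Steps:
c(S, y) = S
D(-41) - c(8, p)*45 = (-41)² - 8*45 = 1681 - 1*360 = 1681 - 360 = 1321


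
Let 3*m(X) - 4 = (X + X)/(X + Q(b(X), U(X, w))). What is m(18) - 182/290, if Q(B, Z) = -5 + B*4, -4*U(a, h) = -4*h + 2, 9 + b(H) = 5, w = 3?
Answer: -1433/435 ≈ -3.2943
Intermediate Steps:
b(H) = -4 (b(H) = -9 + 5 = -4)
U(a, h) = -1/2 + h (U(a, h) = -(-4*h + 2)/4 = -(2 - 4*h)/4 = -1/2 + h)
Q(B, Z) = -5 + 4*B
m(X) = 4/3 + 2*X/(3*(-21 + X)) (m(X) = 4/3 + ((X + X)/(X + (-5 + 4*(-4))))/3 = 4/3 + ((2*X)/(X + (-5 - 16)))/3 = 4/3 + ((2*X)/(X - 21))/3 = 4/3 + ((2*X)/(-21 + X))/3 = 4/3 + (2*X/(-21 + X))/3 = 4/3 + 2*X/(3*(-21 + X)))
m(18) - 182/290 = 2*(-14 + 18)/(-21 + 18) - 182/290 = 2*4/(-3) - 182/290 = 2*(-1/3)*4 - 1*91/145 = -8/3 - 91/145 = -1433/435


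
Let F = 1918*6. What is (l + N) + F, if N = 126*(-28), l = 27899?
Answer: 35879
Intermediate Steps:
F = 11508
N = -3528
(l + N) + F = (27899 - 3528) + 11508 = 24371 + 11508 = 35879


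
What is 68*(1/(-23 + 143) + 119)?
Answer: 242777/30 ≈ 8092.6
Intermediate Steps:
68*(1/(-23 + 143) + 119) = 68*(1/120 + 119) = 68*(14281/120) = 242777/30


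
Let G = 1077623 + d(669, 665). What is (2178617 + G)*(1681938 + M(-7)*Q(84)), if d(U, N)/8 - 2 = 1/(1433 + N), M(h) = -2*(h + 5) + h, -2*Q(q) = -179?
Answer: 5744267779688886/1049 ≈ 5.4759e+12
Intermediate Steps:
Q(q) = 179/2 (Q(q) = -1/2*(-179) = 179/2)
M(h) = -10 - h (M(h) = -2*(5 + h) + h = (-10 - 2*h) + h = -10 - h)
d(U, N) = 16 + 8/(1433 + N)
G = 1130443315/1049 (G = 1077623 + 8*(2867 + 2*665)/(1433 + 665) = 1077623 + 8*(2867 + 1330)/2098 = 1077623 + 8*(1/2098)*4197 = 1077623 + 16788/1049 = 1130443315/1049 ≈ 1.0776e+6)
(2178617 + G)*(1681938 + M(-7)*Q(84)) = (2178617 + 1130443315/1049)*(1681938 + (-10 - 1*(-7))*(179/2)) = 3415812548*(1681938 + (-10 + 7)*(179/2))/1049 = 3415812548*(1681938 - 3*179/2)/1049 = 3415812548*(1681938 - 537/2)/1049 = (3415812548/1049)*(3363339/2) = 5744267779688886/1049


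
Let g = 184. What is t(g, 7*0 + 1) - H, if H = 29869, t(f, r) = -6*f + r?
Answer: -30972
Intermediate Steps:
t(f, r) = r - 6*f
t(g, 7*0 + 1) - H = ((7*0 + 1) - 6*184) - 1*29869 = ((0 + 1) - 1104) - 29869 = (1 - 1104) - 29869 = -1103 - 29869 = -30972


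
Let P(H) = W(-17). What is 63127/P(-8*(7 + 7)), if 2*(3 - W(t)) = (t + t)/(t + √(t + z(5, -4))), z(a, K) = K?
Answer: 40464407/1345 + 1073159*I*√21/1345 ≈ 30085.0 + 3656.4*I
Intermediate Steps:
W(t) = 3 - t/(t + √(-4 + t)) (W(t) = 3 - (t + t)/(2*(t + √(t - 4))) = 3 - 2*t/(2*(t + √(-4 + t))) = 3 - t/(t + √(-4 + t)))
P(H) = (-34 + 3*I*√21)/(-17 + I*√21) (P(H) = (2*(-17) + 3*√(-4 - 17))/(-17 + √(-4 - 17)) = (-34 + 3*√(-21))/(-17 + √(-21)) = (-34 + 3*(I*√21))/(-17 + I*√21) = (-34 + 3*I*√21)/(-17 + I*√21))
63127/P(-8*(7 + 7)) = 63127/(641/310 - 17*I*√21/310)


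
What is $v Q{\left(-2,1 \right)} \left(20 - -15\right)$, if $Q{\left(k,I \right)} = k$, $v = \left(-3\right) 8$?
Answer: $1680$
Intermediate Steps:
$v = -24$
$v Q{\left(-2,1 \right)} \left(20 - -15\right) = \left(-24\right) \left(-2\right) \left(20 - -15\right) = 48 \left(20 + 15\right) = 48 \cdot 35 = 1680$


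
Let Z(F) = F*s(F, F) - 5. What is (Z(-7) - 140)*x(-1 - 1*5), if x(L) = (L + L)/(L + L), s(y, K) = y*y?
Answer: -488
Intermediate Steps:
s(y, K) = y²
x(L) = 1 (x(L) = (2*L)/((2*L)) = (2*L)*(1/(2*L)) = 1)
Z(F) = -5 + F³ (Z(F) = F*F² - 5 = F³ - 5 = -5 + F³)
(Z(-7) - 140)*x(-1 - 1*5) = ((-5 + (-7)³) - 140)*1 = ((-5 - 343) - 140)*1 = (-348 - 140)*1 = -488*1 = -488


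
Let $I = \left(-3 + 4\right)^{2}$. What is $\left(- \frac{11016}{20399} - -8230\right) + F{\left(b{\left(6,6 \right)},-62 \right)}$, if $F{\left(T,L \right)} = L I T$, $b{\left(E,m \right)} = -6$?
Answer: $\frac{175461182}{20399} \approx 8601.5$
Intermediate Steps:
$I = 1$ ($I = 1^{2} = 1$)
$F{\left(T,L \right)} = L T$ ($F{\left(T,L \right)} = L 1 T = L T$)
$\left(- \frac{11016}{20399} - -8230\right) + F{\left(b{\left(6,6 \right)},-62 \right)} = \left(- \frac{11016}{20399} - -8230\right) - -372 = \left(\left(-11016\right) \frac{1}{20399} + 8230\right) + 372 = \left(- \frac{11016}{20399} + 8230\right) + 372 = \frac{167872754}{20399} + 372 = \frac{175461182}{20399}$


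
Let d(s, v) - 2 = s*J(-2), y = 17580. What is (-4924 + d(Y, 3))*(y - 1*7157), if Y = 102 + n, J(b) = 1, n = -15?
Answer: -50395205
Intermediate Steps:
Y = 87 (Y = 102 - 15 = 87)
d(s, v) = 2 + s (d(s, v) = 2 + s*1 = 2 + s)
(-4924 + d(Y, 3))*(y - 1*7157) = (-4924 + (2 + 87))*(17580 - 1*7157) = (-4924 + 89)*(17580 - 7157) = -4835*10423 = -50395205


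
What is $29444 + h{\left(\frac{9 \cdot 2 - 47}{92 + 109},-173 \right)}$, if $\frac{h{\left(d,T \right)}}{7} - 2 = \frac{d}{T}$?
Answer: $\frac{1024343237}{34773} \approx 29458.0$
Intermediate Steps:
$h{\left(d,T \right)} = 14 + \frac{7 d}{T}$ ($h{\left(d,T \right)} = 14 + 7 \frac{d}{T} = 14 + \frac{7 d}{T}$)
$29444 + h{\left(\frac{9 \cdot 2 - 47}{92 + 109},-173 \right)} = 29444 + \left(14 + \frac{7 \frac{9 \cdot 2 - 47}{92 + 109}}{-173}\right) = 29444 + \left(14 + 7 \frac{18 - 47}{201} \left(- \frac{1}{173}\right)\right) = 29444 + \left(14 + 7 \left(\left(-29\right) \frac{1}{201}\right) \left(- \frac{1}{173}\right)\right) = 29444 + \left(14 + 7 \left(- \frac{29}{201}\right) \left(- \frac{1}{173}\right)\right) = 29444 + \left(14 + \frac{203}{34773}\right) = 29444 + \frac{487025}{34773} = \frac{1024343237}{34773}$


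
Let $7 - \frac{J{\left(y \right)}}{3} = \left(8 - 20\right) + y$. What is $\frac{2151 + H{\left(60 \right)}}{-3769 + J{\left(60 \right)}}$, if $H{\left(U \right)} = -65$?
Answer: $- \frac{149}{278} \approx -0.53597$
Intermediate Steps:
$J{\left(y \right)} = 57 - 3 y$ ($J{\left(y \right)} = 21 - 3 \left(\left(8 - 20\right) + y\right) = 21 - 3 \left(-12 + y\right) = 21 - \left(-36 + 3 y\right) = 57 - 3 y$)
$\frac{2151 + H{\left(60 \right)}}{-3769 + J{\left(60 \right)}} = \frac{2151 - 65}{-3769 + \left(57 - 180\right)} = \frac{2086}{-3769 + \left(57 - 180\right)} = \frac{2086}{-3769 - 123} = \frac{2086}{-3892} = 2086 \left(- \frac{1}{3892}\right) = - \frac{149}{278}$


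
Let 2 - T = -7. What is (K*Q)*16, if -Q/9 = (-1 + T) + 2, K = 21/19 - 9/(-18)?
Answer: -43920/19 ≈ -2311.6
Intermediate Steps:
T = 9 (T = 2 - 1*(-7) = 2 + 7 = 9)
K = 61/38 (K = 21*(1/19) - 9*(-1/18) = 21/19 + ½ = 61/38 ≈ 1.6053)
Q = -90 (Q = -9*((-1 + 9) + 2) = -9*(8 + 2) = -9*10 = -90)
(K*Q)*16 = ((61/38)*(-90))*16 = -2745/19*16 = -43920/19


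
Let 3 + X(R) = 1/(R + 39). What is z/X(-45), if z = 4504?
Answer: -27024/19 ≈ -1422.3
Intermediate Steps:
X(R) = -3 + 1/(39 + R) (X(R) = -3 + 1/(R + 39) = -3 + 1/(39 + R))
z/X(-45) = 4504/(((-116 - 3*(-45))/(39 - 45))) = 4504/(((-116 + 135)/(-6))) = 4504/((-1/6*19)) = 4504/(-19/6) = 4504*(-6/19) = -27024/19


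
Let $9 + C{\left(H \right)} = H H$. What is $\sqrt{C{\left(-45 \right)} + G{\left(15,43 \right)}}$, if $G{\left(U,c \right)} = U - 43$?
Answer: $2 \sqrt{497} \approx 44.587$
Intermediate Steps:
$C{\left(H \right)} = -9 + H^{2}$ ($C{\left(H \right)} = -9 + H H = -9 + H^{2}$)
$G{\left(U,c \right)} = -43 + U$
$\sqrt{C{\left(-45 \right)} + G{\left(15,43 \right)}} = \sqrt{\left(-9 + \left(-45\right)^{2}\right) + \left(-43 + 15\right)} = \sqrt{\left(-9 + 2025\right) - 28} = \sqrt{2016 - 28} = \sqrt{1988} = 2 \sqrt{497}$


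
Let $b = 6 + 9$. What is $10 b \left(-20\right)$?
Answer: $-3000$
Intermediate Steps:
$b = 15$
$10 b \left(-20\right) = 10 \cdot 15 \left(-20\right) = 150 \left(-20\right) = -3000$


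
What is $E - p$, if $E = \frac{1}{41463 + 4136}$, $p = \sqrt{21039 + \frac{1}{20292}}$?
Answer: $\frac{1}{45599} - \frac{\sqrt{2165782352397}}{10146} \approx -145.05$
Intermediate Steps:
$p = \frac{\sqrt{2165782352397}}{10146}$ ($p = \sqrt{21039 + \frac{1}{20292}} = \sqrt{\frac{426923389}{20292}} = \frac{\sqrt{2165782352397}}{10146} \approx 145.05$)
$E = \frac{1}{45599} \approx 2.193 \cdot 10^{-5}$
$E - p = \frac{1}{45599} - \frac{\sqrt{2165782352397}}{10146}$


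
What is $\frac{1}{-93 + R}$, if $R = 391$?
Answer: $\frac{1}{298} \approx 0.0033557$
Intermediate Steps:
$\frac{1}{-93 + R} = \frac{1}{-93 + 391} = \frac{1}{298}$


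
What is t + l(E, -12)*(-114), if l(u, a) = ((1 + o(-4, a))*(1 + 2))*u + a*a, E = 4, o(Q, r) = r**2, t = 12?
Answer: -214764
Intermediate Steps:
l(u, a) = a**2 + u*(3 + 3*a**2) (l(u, a) = ((1 + a**2)*(1 + 2))*u + a*a = ((1 + a**2)*3)*u + a**2 = (3 + 3*a**2)*u + a**2 = u*(3 + 3*a**2) + a**2 = a**2 + u*(3 + 3*a**2))
t + l(E, -12)*(-114) = 12 + ((-12)**2 + 3*4 + 3*4*(-12)**2)*(-114) = 12 + (144 + 12 + 3*4*144)*(-114) = 12 + (144 + 12 + 1728)*(-114) = 12 + 1884*(-114) = 12 - 214776 = -214764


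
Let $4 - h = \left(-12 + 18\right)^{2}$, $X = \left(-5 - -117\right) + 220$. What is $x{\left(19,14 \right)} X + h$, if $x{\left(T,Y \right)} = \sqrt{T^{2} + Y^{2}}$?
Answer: $-32 + 332 \sqrt{557} \approx 7803.5$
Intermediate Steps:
$X = 332$ ($X = \left(-5 + 117\right) + 220 = 112 + 220 = 332$)
$h = -32$ ($h = 4 - \left(-12 + 18\right)^{2} = 4 - 6^{2} = 4 - 36 = -32$)
$x{\left(19,14 \right)} X + h = \sqrt{19^{2} + 14^{2}} \cdot 332 - 32 = \sqrt{361 + 196} \cdot 332 - 32 = \sqrt{557} \cdot 332 - 32 = 332 \sqrt{557} - 32 = -32 + 332 \sqrt{557}$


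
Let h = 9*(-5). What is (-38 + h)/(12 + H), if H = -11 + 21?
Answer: -83/22 ≈ -3.7727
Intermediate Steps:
h = -45
H = 10
(-38 + h)/(12 + H) = (-38 - 45)/(12 + 10) = -83/22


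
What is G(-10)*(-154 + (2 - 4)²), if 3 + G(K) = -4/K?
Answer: 390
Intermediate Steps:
G(K) = -3 - 4/K
G(-10)*(-154 + (2 - 4)²) = (-3 - 4/(-10))*(-154 + (2 - 4)²) = (-3 - 4*(-⅒))*(-154 + (-2)²) = (-3 + ⅖)*(-154 + 4) = -13/5*(-150) = 390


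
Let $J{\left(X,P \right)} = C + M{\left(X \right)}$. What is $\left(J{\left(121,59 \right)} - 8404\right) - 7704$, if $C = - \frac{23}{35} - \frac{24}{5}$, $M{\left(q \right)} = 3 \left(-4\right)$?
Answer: $- \frac{564391}{35} \approx -16125.0$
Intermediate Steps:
$M{\left(q \right)} = -12$
$C = - \frac{191}{35}$ ($C = \left(-23\right) \frac{1}{35} - \frac{24}{5} = - \frac{23}{35} - \frac{24}{5} = - \frac{191}{35} \approx -5.4571$)
$J{\left(X,P \right)} = - \frac{611}{35}$ ($J{\left(X,P \right)} = - \frac{191}{35} - 12 = - \frac{611}{35}$)
$\left(J{\left(121,59 \right)} - 8404\right) - 7704 = \left(- \frac{611}{35} - 8404\right) - 7704 = - \frac{294751}{35} - 7704 = - \frac{564391}{35}$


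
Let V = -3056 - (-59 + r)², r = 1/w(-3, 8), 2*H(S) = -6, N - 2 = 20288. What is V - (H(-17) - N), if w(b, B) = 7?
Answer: 674869/49 ≈ 13773.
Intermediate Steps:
N = 20290 (N = 2 + 20288 = 20290)
H(S) = -3 (H(S) = (½)*(-6) = -3)
r = ⅐ (r = 1/7 = ⅐ ≈ 0.14286)
V = -319488/49 (V = -3056 - (-59 + ⅐)² = -3056 - (-412/7)² = -3056 - 1*169744/49 = -3056 - 169744/49 = -319488/49 ≈ -6520.2)
V - (H(-17) - N) = -319488/49 - (-3 - 1*20290) = -319488/49 - (-3 - 20290) = -319488/49 - 1*(-20293) = -319488/49 + 20293 = 674869/49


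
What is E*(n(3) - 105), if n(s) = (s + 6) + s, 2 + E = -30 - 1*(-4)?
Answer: 2604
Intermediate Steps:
E = -28 (E = -2 + (-30 - 1*(-4)) = -2 + (-30 + 4) = -2 - 26 = -28)
n(s) = 6 + 2*s (n(s) = (6 + s) + s = 6 + 2*s)
E*(n(3) - 105) = -28*((6 + 2*3) - 105) = -28*((6 + 6) - 105) = -28*(12 - 105) = -28*(-93) = 2604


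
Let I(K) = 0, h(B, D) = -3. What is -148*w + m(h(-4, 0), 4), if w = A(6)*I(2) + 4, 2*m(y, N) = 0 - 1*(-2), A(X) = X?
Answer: -591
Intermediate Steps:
m(y, N) = 1 (m(y, N) = (0 - 1*(-2))/2 = (0 + 2)/2 = (½)*2 = 1)
w = 4 (w = 6*0 + 4 = 0 + 4 = 4)
-148*w + m(h(-4, 0), 4) = -148*4 + 1 = -592 + 1 = -591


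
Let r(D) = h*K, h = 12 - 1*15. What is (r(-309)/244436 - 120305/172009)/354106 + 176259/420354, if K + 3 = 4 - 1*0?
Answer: 437368630165879073503/1043070250029951036696 ≈ 0.41931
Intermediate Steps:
K = 1 (K = -3 + (4 - 1*0) = -3 + (4 + 0) = -3 + 4 = 1)
h = -3 (h = 12 - 15 = -3)
r(D) = -3 (r(D) = -3*1 = -3)
(r(-309)/244436 - 120305/172009)/354106 + 176259/420354 = (-3/244436 - 120305/172009)/354106 + 176259/420354 = (-3*1/244436 - 120305*1/172009)*(1/354106) + 176259*(1/420354) = (-3/244436 - 120305/172009)*(1/354106) + 58753/140118 = -29407389007/42045191924*1/354106 + 58753/140118 = -29407389007/14888454731439944 + 58753/140118 = 437368630165879073503/1043070250029951036696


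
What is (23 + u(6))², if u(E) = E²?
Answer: 3481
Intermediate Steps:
(23 + u(6))² = (23 + 6²)² = (23 + 36)² = 59² = 3481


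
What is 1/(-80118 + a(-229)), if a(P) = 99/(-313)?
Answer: -313/25077033 ≈ -1.2482e-5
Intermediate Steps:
a(P) = -99/313 (a(P) = 99*(-1/313) = -99/313)
1/(-80118 + a(-229)) = 1/(-80118 - 99/313) = 1/(-25077033/313) = -313/25077033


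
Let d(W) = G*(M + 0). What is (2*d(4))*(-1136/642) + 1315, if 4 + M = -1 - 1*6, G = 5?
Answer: 484595/321 ≈ 1509.6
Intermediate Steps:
M = -11 (M = -4 + (-1 - 1*6) = -4 + (-1 - 6) = -4 - 7 = -11)
d(W) = -55 (d(W) = 5*(-11 + 0) = 5*(-11) = -55)
(2*d(4))*(-1136/642) + 1315 = (2*(-55))*(-1136/642) + 1315 = -(-124960)/642 + 1315 = -110*(-568/321) + 1315 = 62480/321 + 1315 = 484595/321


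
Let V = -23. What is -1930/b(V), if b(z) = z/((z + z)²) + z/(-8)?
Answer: -355120/527 ≈ -673.85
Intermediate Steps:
b(z) = -z/8 + 1/(4*z) (b(z) = z/((2*z)²) + z*(-⅛) = z/((4*z²)) - z/8 = z*(1/(4*z²)) - z/8 = 1/(4*z) - z/8 = -z/8 + 1/(4*z))
-1930/b(V) = -1930*(-184/(2 - 1*(-23)²)) = -1930*(-184/(2 - 1*529)) = -1930*(-184/(2 - 529)) = -1930/((⅛)*(-1/23)*(-527)) = -1930/527/184 = -1930*184/527 = -355120/527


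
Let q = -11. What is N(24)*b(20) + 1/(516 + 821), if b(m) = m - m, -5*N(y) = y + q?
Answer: 1/1337 ≈ 0.00074794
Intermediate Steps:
N(y) = 11/5 - y/5 (N(y) = -(y - 11)/5 = -(-11 + y)/5 = 11/5 - y/5)
b(m) = 0
N(24)*b(20) + 1/(516 + 821) = (11/5 - ⅕*24)*0 + 1/(516 + 821) = (11/5 - 24/5)*0 + 1/1337 = -13/5*0 + 1/1337 = 0 + 1/1337 = 1/1337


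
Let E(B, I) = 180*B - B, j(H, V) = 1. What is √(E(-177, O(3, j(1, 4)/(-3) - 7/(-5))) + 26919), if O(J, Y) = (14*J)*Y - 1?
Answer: 2*I*√1191 ≈ 69.022*I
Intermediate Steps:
O(J, Y) = -1 + 14*J*Y (O(J, Y) = 14*J*Y - 1 = -1 + 14*J*Y)
E(B, I) = 179*B
√(E(-177, O(3, j(1, 4)/(-3) - 7/(-5))) + 26919) = √(179*(-177) + 26919) = √(-31683 + 26919) = √(-4764) = 2*I*√1191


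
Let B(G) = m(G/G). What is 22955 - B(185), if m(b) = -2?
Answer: 22957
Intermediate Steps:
B(G) = -2
22955 - B(185) = 22955 - 1*(-2) = 22955 + 2 = 22957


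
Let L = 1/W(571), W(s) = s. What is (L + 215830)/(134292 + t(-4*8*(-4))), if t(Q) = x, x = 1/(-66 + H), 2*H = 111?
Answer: 2588017551/1610294230 ≈ 1.6072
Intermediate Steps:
H = 111/2 (H = (1/2)*111 = 111/2 ≈ 55.500)
x = -2/21 (x = 1/(-66 + 111/2) = 1/(-21/2) = -2/21 ≈ -0.095238)
t(Q) = -2/21
L = 1/571 ≈ 0.0017513
(L + 215830)/(134292 + t(-4*8*(-4))) = (1/571 + 215830)/(134292 - 2/21) = 123238931/(571*(2820130/21)) = (123238931/571)*(21/2820130) = 2588017551/1610294230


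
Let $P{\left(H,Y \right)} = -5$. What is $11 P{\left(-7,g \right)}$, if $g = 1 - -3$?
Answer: $-55$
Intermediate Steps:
$g = 4$ ($g = 1 + 3 = 4$)
$11 P{\left(-7,g \right)} = 11 \left(-5\right) = -55$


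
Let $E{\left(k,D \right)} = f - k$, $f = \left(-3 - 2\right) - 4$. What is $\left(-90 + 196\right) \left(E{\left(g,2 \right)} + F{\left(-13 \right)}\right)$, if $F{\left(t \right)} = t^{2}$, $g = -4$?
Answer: $17384$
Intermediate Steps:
$f = -9$ ($f = -5 - 4 = -9$)
$E{\left(k,D \right)} = -9 - k$
$\left(-90 + 196\right) \left(E{\left(g,2 \right)} + F{\left(-13 \right)}\right) = \left(-90 + 196\right) \left(\left(-9 - -4\right) + \left(-13\right)^{2}\right) = 106 \left(\left(-9 + 4\right) + 169\right) = 106 \left(-5 + 169\right) = 106 \cdot 164 = 17384$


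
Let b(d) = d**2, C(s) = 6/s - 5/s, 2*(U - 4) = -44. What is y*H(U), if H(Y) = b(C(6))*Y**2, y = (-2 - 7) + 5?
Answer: -36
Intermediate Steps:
U = -18 (U = 4 + (1/2)*(-44) = 4 - 22 = -18)
C(s) = 1/s
y = -4 (y = -9 + 5 = -4)
H(Y) = Y**2/36 (H(Y) = (1/6)**2*Y**2 = Y**2/36)
y*H(U) = -(-18)**2/9 = -324/9 = -4*9 = -36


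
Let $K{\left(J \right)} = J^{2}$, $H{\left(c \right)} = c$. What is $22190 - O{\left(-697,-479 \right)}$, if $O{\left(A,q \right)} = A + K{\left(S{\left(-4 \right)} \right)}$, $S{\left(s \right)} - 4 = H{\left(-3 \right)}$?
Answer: $22886$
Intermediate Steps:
$S{\left(s \right)} = 1$ ($S{\left(s \right)} = 4 - 3 = 1$)
$O{\left(A,q \right)} = 1 + A$ ($O{\left(A,q \right)} = A + 1^{2} = A + 1 = 1 + A$)
$22190 - O{\left(-697,-479 \right)} = 22190 - \left(1 - 697\right) = 22190 - -696 = 22190 + 696 = 22886$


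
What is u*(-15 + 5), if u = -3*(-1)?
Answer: -30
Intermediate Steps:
u = 3
u*(-15 + 5) = 3*(-15 + 5) = 3*(-10) = -30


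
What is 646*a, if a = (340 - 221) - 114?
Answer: 3230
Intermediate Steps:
a = 5 (a = 119 - 114 = 5)
646*a = 646*5 = 3230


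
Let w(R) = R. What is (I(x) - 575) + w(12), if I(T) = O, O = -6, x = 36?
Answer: -569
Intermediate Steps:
I(T) = -6
(I(x) - 575) + w(12) = (-6 - 575) + 12 = -581 + 12 = -569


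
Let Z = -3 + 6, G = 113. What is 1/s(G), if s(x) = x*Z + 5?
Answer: 1/344 ≈ 0.0029070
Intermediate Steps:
Z = 3
s(x) = 5 + 3*x (s(x) = x*3 + 5 = 3*x + 5 = 5 + 3*x)
1/s(G) = 1/(5 + 3*113) = 1/(5 + 339) = 1/344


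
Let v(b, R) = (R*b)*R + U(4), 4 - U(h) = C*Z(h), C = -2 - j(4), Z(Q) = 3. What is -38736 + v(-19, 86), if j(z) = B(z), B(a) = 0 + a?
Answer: -179238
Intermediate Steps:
B(a) = a
j(z) = z
C = -6 (C = -2 - 1*4 = -2 - 4 = -6)
U(h) = 22 (U(h) = 4 - (-6)*3 = 4 - 1*(-18) = 4 + 18 = 22)
v(b, R) = 22 + b*R² (v(b, R) = (R*b)*R + 22 = b*R² + 22 = 22 + b*R²)
-38736 + v(-19, 86) = -38736 + (22 - 19*86²) = -38736 + (22 - 19*7396) = -38736 + (22 - 140524) = -38736 - 140502 = -179238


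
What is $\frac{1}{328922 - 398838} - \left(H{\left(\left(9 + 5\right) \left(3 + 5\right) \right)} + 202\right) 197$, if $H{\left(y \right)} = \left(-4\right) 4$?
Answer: $- \frac{2561862073}{69916} \approx -36642.0$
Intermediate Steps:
$H{\left(y \right)} = -16$
$\frac{1}{328922 - 398838} - \left(H{\left(\left(9 + 5\right) \left(3 + 5\right) \right)} + 202\right) 197 = \frac{1}{328922 - 398838} - \left(-16 + 202\right) 197 = \frac{1}{-69916} - 186 \cdot 197 = - \frac{1}{69916} - 36642 = - \frac{2561862073}{69916}$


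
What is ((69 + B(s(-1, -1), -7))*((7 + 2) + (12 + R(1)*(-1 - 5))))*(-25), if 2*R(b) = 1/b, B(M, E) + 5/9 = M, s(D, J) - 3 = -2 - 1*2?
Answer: -30350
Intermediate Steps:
s(D, J) = -1 (s(D, J) = 3 + (-2 - 1*2) = 3 + (-2 - 2) = 3 - 4 = -1)
B(M, E) = -5/9 + M
R(b) = 1/(2*b)
((69 + B(s(-1, -1), -7))*((7 + 2) + (12 + R(1)*(-1 - 5))))*(-25) = ((69 + (-5/9 - 1))*((7 + 2) + (12 + ((1/2)/1)*(-1 - 5))))*(-25) = ((69 - 14/9)*(9 + (12 + ((1/2)*1)*(-6))))*(-25) = (607*(9 + (12 + (1/2)*(-6)))/9)*(-25) = (607*(9 + (12 - 3))/9)*(-25) = (607*(9 + 9)/9)*(-25) = ((607/9)*18)*(-25) = 1214*(-25) = -30350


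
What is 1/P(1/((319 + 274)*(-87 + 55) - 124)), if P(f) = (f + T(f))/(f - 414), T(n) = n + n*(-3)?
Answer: -7907401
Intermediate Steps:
T(n) = -2*n (T(n) = n - 3*n = -2*n)
P(f) = -f/(-414 + f) (P(f) = (f - 2*f)/(f - 414) = (-f)/(-414 + f) = -f/(-414 + f))
1/P(1/((319 + 274)*(-87 + 55) - 124)) = 1/(-1/(((319 + 274)*(-87 + 55) - 124)*(-414 + 1/((319 + 274)*(-87 + 55) - 124)))) = 1/(-1/((593*(-32) - 124)*(-414 + 1/(593*(-32) - 124)))) = 1/(-1/((-18976 - 124)*(-414 + 1/(-18976 - 124)))) = 1/(-1/(-19100*(-414 + 1/(-19100)))) = 1/(-1*(-1/19100)/(-414 - 1/19100)) = 1/(-1*(-1/19100)/(-7907401/19100)) = 1/(-1*(-1/19100)*(-19100/7907401)) = 1/(-1/7907401) = -7907401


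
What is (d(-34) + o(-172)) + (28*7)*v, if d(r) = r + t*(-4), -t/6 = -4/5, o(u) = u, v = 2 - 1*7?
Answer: -6026/5 ≈ -1205.2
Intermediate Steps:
v = -5 (v = 2 - 7 = -5)
t = 24/5 (t = -(-24)/5 = -6*(-4/5) = 24/5 ≈ 4.8000)
d(r) = -96/5 + r (d(r) = r + (24/5)*(-4) = r - 96/5 = -96/5 + r)
(d(-34) + o(-172)) + (28*7)*v = ((-96/5 - 34) - 172) + (28*7)*(-5) = (-266/5 - 172) + 196*(-5) = -1126/5 - 980 = -6026/5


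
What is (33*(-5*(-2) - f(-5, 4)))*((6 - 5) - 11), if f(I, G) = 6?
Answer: -1320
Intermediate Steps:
(33*(-5*(-2) - f(-5, 4)))*((6 - 5) - 11) = (33*(-5*(-2) - 1*6))*((6 - 5) - 11) = (33*(10 - 6))*(1 - 11) = (33*4)*(-10) = 132*(-10) = -1320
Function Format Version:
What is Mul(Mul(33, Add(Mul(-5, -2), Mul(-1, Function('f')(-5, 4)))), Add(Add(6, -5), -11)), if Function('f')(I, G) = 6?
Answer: -1320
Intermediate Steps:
Mul(Mul(33, Add(Mul(-5, -2), Mul(-1, Function('f')(-5, 4)))), Add(Add(6, -5), -11)) = Mul(Mul(33, Add(Mul(-5, -2), Mul(-1, 6))), Add(Add(6, -5), -11)) = Mul(Mul(33, Add(10, -6)), Add(1, -11)) = Mul(Mul(33, 4), -10) = Mul(132, -10) = -1320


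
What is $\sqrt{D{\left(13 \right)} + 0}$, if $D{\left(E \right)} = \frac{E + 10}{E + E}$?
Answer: $\frac{\sqrt{598}}{26} \approx 0.94054$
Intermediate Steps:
$D{\left(E \right)} = \frac{10 + E}{2 E}$
$\sqrt{D{\left(13 \right)} + 0} = \sqrt{\frac{10 + 13}{2 \cdot 13} + 0} = \sqrt{\frac{1}{2} \cdot \frac{1}{13} \cdot 23 + 0} = \sqrt{\frac{23}{26} + 0} = \sqrt{\frac{23}{26}} = \frac{\sqrt{598}}{26}$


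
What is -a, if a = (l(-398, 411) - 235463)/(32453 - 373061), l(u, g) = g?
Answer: -58763/85152 ≈ -0.69009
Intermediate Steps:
a = 58763/85152 (a = (411 - 235463)/(32453 - 373061) = -235052/(-340608) = -235052*(-1/340608) = 58763/85152 ≈ 0.69009)
-a = -1*58763/85152 = -58763/85152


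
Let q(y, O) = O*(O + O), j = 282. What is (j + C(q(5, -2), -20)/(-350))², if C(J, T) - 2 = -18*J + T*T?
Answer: 2422706841/30625 ≈ 79109.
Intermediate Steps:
q(y, O) = 2*O² (q(y, O) = O*(2*O) = 2*O²)
C(J, T) = 2 + T² - 18*J (C(J, T) = 2 + (-18*J + T*T) = 2 + (-18*J + T²) = 2 + (T² - 18*J) = 2 + T² - 18*J)
(j + C(q(5, -2), -20)/(-350))² = (282 + (2 + (-20)² - 36*(-2)²)/(-350))² = (282 + (2 + 400 - 36*4)*(-1/350))² = (282 + (2 + 400 - 18*8)*(-1/350))² = (282 + (2 + 400 - 144)*(-1/350))² = (282 + 258*(-1/350))² = (282 - 129/175)² = (49221/175)² = 2422706841/30625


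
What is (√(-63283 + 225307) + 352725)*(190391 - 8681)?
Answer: 64093659750 + 363420*√40506 ≈ 6.4167e+10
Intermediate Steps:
(√(-63283 + 225307) + 352725)*(190391 - 8681) = (√162024 + 352725)*181710 = (2*√40506 + 352725)*181710 = (352725 + 2*√40506)*181710 = 64093659750 + 363420*√40506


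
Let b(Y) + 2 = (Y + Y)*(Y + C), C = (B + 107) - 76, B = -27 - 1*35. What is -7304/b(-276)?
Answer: -3652/84731 ≈ -0.043101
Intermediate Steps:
B = -62 (B = -27 - 35 = -62)
C = -31 (C = (-62 + 107) - 76 = 45 - 76 = -31)
b(Y) = -2 + 2*Y*(-31 + Y) (b(Y) = -2 + (Y + Y)*(Y - 31) = -2 + (2*Y)*(-31 + Y) = -2 + 2*Y*(-31 + Y))
-7304/b(-276) = -7304/(-2 - 62*(-276) + 2*(-276)²) = -7304/(-2 + 17112 + 2*76176) = -7304/(-2 + 17112 + 152352) = -7304/169462 = -7304*1/169462 = -3652/84731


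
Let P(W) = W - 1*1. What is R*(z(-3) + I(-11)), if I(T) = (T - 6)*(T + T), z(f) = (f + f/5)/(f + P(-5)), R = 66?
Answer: 123552/5 ≈ 24710.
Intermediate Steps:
P(W) = -1 + W (P(W) = W - 1 = -1 + W)
z(f) = 6*f/(5*(-6 + f)) (z(f) = (f + f/5)/(f + (-1 - 5)) = (f + f*(⅕))/(f - 6) = (f + f/5)/(-6 + f) = (6*f/5)/(-6 + f) = 6*f/(5*(-6 + f)))
I(T) = 2*T*(-6 + T) (I(T) = (-6 + T)*(2*T) = 2*T*(-6 + T))
R*(z(-3) + I(-11)) = 66*((6/5)*(-3)/(-6 - 3) + 2*(-11)*(-6 - 11)) = 66*((6/5)*(-3)/(-9) + 2*(-11)*(-17)) = 66*((6/5)*(-3)*(-⅑) + 374) = 66*(⅖ + 374) = 66*(1872/5) = 123552/5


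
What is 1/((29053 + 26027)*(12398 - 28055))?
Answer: -1/862387560 ≈ -1.1596e-9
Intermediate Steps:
1/((29053 + 26027)*(12398 - 28055)) = 1/(55080*(-15657)) = 1/(-862387560) = -1/862387560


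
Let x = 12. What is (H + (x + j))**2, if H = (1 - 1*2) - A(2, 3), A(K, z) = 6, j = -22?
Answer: 289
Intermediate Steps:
H = -7 (H = (1 - 1*2) - 1*6 = (1 - 2) - 6 = -1 - 6 = -7)
(H + (x + j))**2 = (-7 + (12 - 22))**2 = (-7 - 10)**2 = (-17)**2 = 289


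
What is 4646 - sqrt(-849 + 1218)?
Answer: 4646 - 3*sqrt(41) ≈ 4626.8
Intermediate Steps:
4646 - sqrt(-849 + 1218) = 4646 - sqrt(369) = 4646 - 3*sqrt(41)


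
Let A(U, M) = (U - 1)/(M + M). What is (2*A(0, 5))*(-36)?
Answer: 36/5 ≈ 7.2000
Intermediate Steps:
A(U, M) = (-1 + U)/(2*M) (A(U, M) = (-1 + U)/((2*M)) = (-1 + U)*(1/(2*M)) = (-1 + U)/(2*M))
(2*A(0, 5))*(-36) = (2*((½)*(-1 + 0)/5))*(-36) = (2*((½)*(⅕)*(-1)))*(-36) = (2*(-⅒))*(-36) = -⅕*(-36) = 36/5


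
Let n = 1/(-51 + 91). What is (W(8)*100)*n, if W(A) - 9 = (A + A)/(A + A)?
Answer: 25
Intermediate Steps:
W(A) = 10 (W(A) = 9 + (A + A)/(A + A) = 9 + (2*A)/((2*A)) = 9 + (2*A)*(1/(2*A)) = 9 + 1 = 10)
n = 1/40 ≈ 0.025000
(W(8)*100)*n = (10*100)*(1/40) = 1000*(1/40) = 25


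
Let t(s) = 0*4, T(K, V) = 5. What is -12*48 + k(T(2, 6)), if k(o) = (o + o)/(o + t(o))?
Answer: -574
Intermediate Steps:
t(s) = 0
k(o) = 2 (k(o) = (o + o)/(o + 0) = (2*o)/o = 2)
-12*48 + k(T(2, 6)) = -12*48 + 2 = -576 + 2 = -574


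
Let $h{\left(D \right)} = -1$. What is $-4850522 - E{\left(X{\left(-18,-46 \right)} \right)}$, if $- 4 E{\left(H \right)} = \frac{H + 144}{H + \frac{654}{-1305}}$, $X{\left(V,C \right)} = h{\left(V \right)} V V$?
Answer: $- \frac{684689964901}{141158} \approx -4.8505 \cdot 10^{6}$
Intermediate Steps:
$X{\left(V,C \right)} = - V^{2}$ ($X{\left(V,C \right)} = - V V = - V^{2}$)
$E{\left(H \right)} = - \frac{144 + H}{4 \left(- \frac{218}{435} + H\right)}$ ($E{\left(H \right)} = - \frac{\left(H + 144\right) \frac{1}{H + \frac{654}{-1305}}}{4} = - \frac{\left(144 + H\right) \frac{1}{H + 654 \left(- \frac{1}{1305}\right)}}{4} = - \frac{\left(144 + H\right) \frac{1}{H - \frac{218}{435}}}{4} = - \frac{\left(144 + H\right) \frac{1}{- \frac{218}{435} + H}}{4} = - \frac{\frac{1}{- \frac{218}{435} + H} \left(144 + H\right)}{4} = - \frac{144 + H}{4 \left(- \frac{218}{435} + H\right)}$)
$-4850522 - E{\left(X{\left(-18,-46 \right)} \right)} = -4850522 - \frac{435 \left(-144 - - \left(-18\right)^{2}\right)}{4 \left(-218 + 435 \left(- \left(-18\right)^{2}\right)\right)} = -4850522 - \frac{435 \left(-144 - \left(-1\right) 324\right)}{4 \left(-218 + 435 \left(\left(-1\right) 324\right)\right)} = -4850522 - \frac{435 \left(-144 - -324\right)}{4 \left(-218 + 435 \left(-324\right)\right)} = -4850522 - \frac{435 \left(-144 + 324\right)}{4 \left(-218 - 140940\right)} = -4850522 - \frac{435}{4} \frac{1}{-141158} \cdot 180 = -4850522 - \frac{435}{4} \left(- \frac{1}{141158}\right) 180 = -4850522 - - \frac{19575}{141158} = -4850522 + \frac{19575}{141158} = - \frac{684689964901}{141158}$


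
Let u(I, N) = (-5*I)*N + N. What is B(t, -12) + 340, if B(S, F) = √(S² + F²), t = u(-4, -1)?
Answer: 340 + 3*√65 ≈ 364.19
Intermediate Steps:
u(I, N) = N - 5*I*N (u(I, N) = -5*I*N + N = N - 5*I*N)
t = -21 (t = -(1 - 5*(-4)) = -(1 + 20) = -1*21 = -21)
B(S, F) = √(F² + S²)
B(t, -12) + 340 = √((-12)² + (-21)²) + 340 = √(144 + 441) + 340 = √585 + 340 = 3*√65 + 340 = 340 + 3*√65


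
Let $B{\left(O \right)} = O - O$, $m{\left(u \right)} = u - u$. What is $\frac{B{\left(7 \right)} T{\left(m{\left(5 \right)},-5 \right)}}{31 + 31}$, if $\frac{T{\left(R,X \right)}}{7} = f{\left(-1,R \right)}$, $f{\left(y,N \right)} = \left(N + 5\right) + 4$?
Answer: $0$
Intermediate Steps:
$m{\left(u \right)} = 0$
$f{\left(y,N \right)} = 9 + N$ ($f{\left(y,N \right)} = \left(5 + N\right) + 4 = 9 + N$)
$B{\left(O \right)} = 0$
$T{\left(R,X \right)} = 63 + 7 R$ ($T{\left(R,X \right)} = 7 \left(9 + R\right) = 63 + 7 R$)
$\frac{B{\left(7 \right)} T{\left(m{\left(5 \right)},-5 \right)}}{31 + 31} = \frac{0 \left(63 + 7 \cdot 0\right)}{31 + 31} = \frac{0 \left(63 + 0\right)}{62} = 0 \cdot 63 \cdot \frac{1}{62} = 0 \cdot \frac{1}{62} = 0$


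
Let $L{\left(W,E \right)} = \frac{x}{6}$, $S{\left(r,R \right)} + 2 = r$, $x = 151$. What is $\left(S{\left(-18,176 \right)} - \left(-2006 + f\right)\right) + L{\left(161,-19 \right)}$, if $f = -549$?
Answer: $\frac{15361}{6} \approx 2560.2$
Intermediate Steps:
$S{\left(r,R \right)} = -2 + r$
$L{\left(W,E \right)} = \frac{151}{6}$
$\left(S{\left(-18,176 \right)} - \left(-2006 + f\right)\right) + L{\left(161,-19 \right)} = \left(\left(-2 - 18\right) + \left(2006 - -549\right)\right) + \frac{151}{6} = \left(-20 + \left(2006 + 549\right)\right) + \frac{151}{6} = \left(-20 + 2555\right) + \frac{151}{6} = 2535 + \frac{151}{6} = \frac{15361}{6}$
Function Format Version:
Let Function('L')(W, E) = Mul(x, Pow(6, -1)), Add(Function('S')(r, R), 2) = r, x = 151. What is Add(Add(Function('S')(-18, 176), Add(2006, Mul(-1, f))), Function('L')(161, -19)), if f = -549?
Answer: Rational(15361, 6) ≈ 2560.2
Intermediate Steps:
Function('S')(r, R) = Add(-2, r)
Function('L')(W, E) = Rational(151, 6) (Function('L')(W, E) = Mul(151, Pow(6, -1)) = Mul(151, Rational(1, 6)) = Rational(151, 6))
Add(Add(Function('S')(-18, 176), Add(2006, Mul(-1, f))), Function('L')(161, -19)) = Add(Add(Add(-2, -18), Add(2006, Mul(-1, -549))), Rational(151, 6)) = Add(Add(-20, Add(2006, 549)), Rational(151, 6)) = Add(Add(-20, 2555), Rational(151, 6)) = Add(2535, Rational(151, 6)) = Rational(15361, 6)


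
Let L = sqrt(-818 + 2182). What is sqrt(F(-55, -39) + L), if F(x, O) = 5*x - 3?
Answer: sqrt(-278 + 2*sqrt(341)) ≈ 15.526*I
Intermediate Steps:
F(x, O) = -3 + 5*x
L = 2*sqrt(341) (L = sqrt(1364) = 2*sqrt(341) ≈ 36.932)
sqrt(F(-55, -39) + L) = sqrt((-3 + 5*(-55)) + 2*sqrt(341)) = sqrt((-3 - 275) + 2*sqrt(341)) = sqrt(-278 + 2*sqrt(341))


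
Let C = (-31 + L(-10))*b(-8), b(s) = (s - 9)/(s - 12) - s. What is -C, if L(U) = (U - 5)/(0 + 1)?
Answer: 4071/10 ≈ 407.10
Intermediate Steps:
b(s) = -s + (-9 + s)/(-12 + s) (b(s) = (-9 + s)/(-12 + s) - s = -s + (-9 + s)/(-12 + s))
L(U) = -5 + U (L(U) = (-5 + U)/1 = (-5 + U)*1 = -5 + U)
C = -4071/10 (C = (-31 + (-5 - 10))*((-9 - 1*(-8)² + 13*(-8))/(-12 - 8)) = (-31 - 15)*((-9 - 1*64 - 104)/(-20)) = -(-23)*(-9 - 64 - 104)/10 = -(-23)*(-177)/10 = -46*177/20 = -4071/10 ≈ -407.10)
-C = -1*(-4071/10) = 4071/10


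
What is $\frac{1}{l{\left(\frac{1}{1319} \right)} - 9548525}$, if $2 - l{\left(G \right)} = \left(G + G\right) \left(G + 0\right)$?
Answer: $- \frac{1739761}{16612147923005} \approx -1.0473 \cdot 10^{-7}$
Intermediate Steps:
$l{\left(G \right)} = 2 - 2 G^{2}$ ($l{\left(G \right)} = 2 - \left(G + G\right) \left(G + 0\right) = 2 - 2 G G = 2 - 2 G^{2}$)
$\frac{1}{l{\left(\frac{1}{1319} \right)} - 9548525} = \frac{1}{\left(2 - 2 \left(\frac{1}{1319}\right)^{2}\right) - 9548525} = \frac{1}{\left(2 - \frac{2}{1739761}\right) - 9548525} = \frac{1}{\frac{3479520}{1739761} - 9548525} = \frac{1}{- \frac{16612147923005}{1739761}} = - \frac{1739761}{16612147923005}$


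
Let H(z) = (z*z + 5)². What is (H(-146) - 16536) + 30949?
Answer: 454599454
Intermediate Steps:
H(z) = (5 + z²)² (H(z) = (z² + 5)² = (5 + z²)²)
(H(-146) - 16536) + 30949 = ((5 + (-146)²)² - 16536) + 30949 = ((5 + 21316)² - 16536) + 30949 = (21321² - 16536) + 30949 = (454585041 - 16536) + 30949 = 454568505 + 30949 = 454599454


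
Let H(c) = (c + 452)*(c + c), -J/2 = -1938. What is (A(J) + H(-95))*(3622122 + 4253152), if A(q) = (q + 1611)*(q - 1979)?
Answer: 81438279311466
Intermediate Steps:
J = 3876 (J = -2*(-1938) = 3876)
A(q) = (-1979 + q)*(1611 + q) (A(q) = (1611 + q)*(-1979 + q) = (-1979 + q)*(1611 + q))
H(c) = 2*c*(452 + c) (H(c) = (452 + c)*(2*c) = 2*c*(452 + c))
(A(J) + H(-95))*(3622122 + 4253152) = ((-3188169 + 3876**2 - 368*3876) + 2*(-95)*(452 - 95))*(3622122 + 4253152) = ((-3188169 + 15023376 - 1426368) + 2*(-95)*357)*7875274 = (10408839 - 67830)*7875274 = 10341009*7875274 = 81438279311466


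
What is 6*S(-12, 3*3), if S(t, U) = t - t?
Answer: 0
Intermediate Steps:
S(t, U) = 0
6*S(-12, 3*3) = 6*0 = 0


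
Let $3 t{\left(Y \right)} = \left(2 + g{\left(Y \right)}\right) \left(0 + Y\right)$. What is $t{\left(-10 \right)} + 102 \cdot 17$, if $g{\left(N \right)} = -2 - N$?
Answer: $\frac{5102}{3} \approx 1700.7$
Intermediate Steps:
$t{\left(Y \right)} = - \frac{Y^{2}}{3}$ ($t{\left(Y \right)} = \frac{\left(2 - \left(2 + Y\right)\right) \left(0 + Y\right)}{3} = \frac{- Y Y}{3} = \frac{\left(-1\right) Y^{2}}{3} = - \frac{Y^{2}}{3}$)
$t{\left(-10 \right)} + 102 \cdot 17 = - \frac{\left(-10\right)^{2}}{3} + 102 \cdot 17 = \left(- \frac{1}{3}\right) 100 + 1734 = - \frac{100}{3} + 1734 = \frac{5102}{3}$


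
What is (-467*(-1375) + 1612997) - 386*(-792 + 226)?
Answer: 2473598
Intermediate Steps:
(-467*(-1375) + 1612997) - 386*(-792 + 226) = (642125 + 1612997) - 386*(-566) = 2255122 + 218476 = 2473598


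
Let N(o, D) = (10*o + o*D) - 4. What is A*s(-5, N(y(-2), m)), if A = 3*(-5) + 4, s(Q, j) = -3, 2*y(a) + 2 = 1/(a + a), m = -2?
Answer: 33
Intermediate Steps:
y(a) = -1 + 1/(4*a) (y(a) = -1 + 1/(2*(a + a)) = -1 + 1/(2*((2*a))) = -1 + (1/(2*a))/2 = -1 + 1/(4*a))
N(o, D) = -4 + 10*o + D*o (N(o, D) = (10*o + D*o) - 4 = -4 + 10*o + D*o)
A = -11 (A = -15 + 4 = -11)
A*s(-5, N(y(-2), m)) = -11*(-3) = 33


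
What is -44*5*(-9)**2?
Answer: -17820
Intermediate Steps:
-44*5*(-9)**2 = -220*81 = -17820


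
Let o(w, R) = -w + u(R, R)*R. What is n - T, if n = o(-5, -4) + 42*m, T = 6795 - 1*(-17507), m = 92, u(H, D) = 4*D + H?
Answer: -20353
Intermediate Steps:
u(H, D) = H + 4*D
o(w, R) = -w + 5*R² (o(w, R) = -w + (R + 4*R)*R = -w + (5*R)*R = -w + 5*R²)
T = 24302 (T = 6795 + 17507 = 24302)
n = 3949 (n = (-1*(-5) + 5*(-4)²) + 42*92 = (5 + 5*16) + 3864 = (5 + 80) + 3864 = 85 + 3864 = 3949)
n - T = 3949 - 1*24302 = 3949 - 24302 = -20353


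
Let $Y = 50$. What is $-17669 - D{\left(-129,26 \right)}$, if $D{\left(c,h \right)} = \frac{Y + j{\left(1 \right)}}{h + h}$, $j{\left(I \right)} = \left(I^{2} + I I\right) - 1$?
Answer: $- \frac{918839}{52} \approx -17670.0$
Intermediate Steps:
$j{\left(I \right)} = -1 + 2 I^{2}$ ($j{\left(I \right)} = \left(I^{2} + I^{2}\right) - 1 = 2 I^{2} - 1 = -1 + 2 I^{2}$)
$D{\left(c,h \right)} = \frac{51}{2 h}$ ($D{\left(c,h \right)} = \frac{50 - \left(1 - 2 \cdot 1^{2}\right)}{h + h} = \frac{50 + \left(-1 + 2 \cdot 1\right)}{2 h} = \left(50 + \left(-1 + 2\right)\right) \frac{1}{2 h} = \left(50 + 1\right) \frac{1}{2 h} = 51 \frac{1}{2 h} = \frac{51}{2 h}$)
$-17669 - D{\left(-129,26 \right)} = -17669 - \frac{51}{2 \cdot 26} = -17669 - \frac{51}{2} \cdot \frac{1}{26} = -17669 - \frac{51}{52} = - \frac{918839}{52}$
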